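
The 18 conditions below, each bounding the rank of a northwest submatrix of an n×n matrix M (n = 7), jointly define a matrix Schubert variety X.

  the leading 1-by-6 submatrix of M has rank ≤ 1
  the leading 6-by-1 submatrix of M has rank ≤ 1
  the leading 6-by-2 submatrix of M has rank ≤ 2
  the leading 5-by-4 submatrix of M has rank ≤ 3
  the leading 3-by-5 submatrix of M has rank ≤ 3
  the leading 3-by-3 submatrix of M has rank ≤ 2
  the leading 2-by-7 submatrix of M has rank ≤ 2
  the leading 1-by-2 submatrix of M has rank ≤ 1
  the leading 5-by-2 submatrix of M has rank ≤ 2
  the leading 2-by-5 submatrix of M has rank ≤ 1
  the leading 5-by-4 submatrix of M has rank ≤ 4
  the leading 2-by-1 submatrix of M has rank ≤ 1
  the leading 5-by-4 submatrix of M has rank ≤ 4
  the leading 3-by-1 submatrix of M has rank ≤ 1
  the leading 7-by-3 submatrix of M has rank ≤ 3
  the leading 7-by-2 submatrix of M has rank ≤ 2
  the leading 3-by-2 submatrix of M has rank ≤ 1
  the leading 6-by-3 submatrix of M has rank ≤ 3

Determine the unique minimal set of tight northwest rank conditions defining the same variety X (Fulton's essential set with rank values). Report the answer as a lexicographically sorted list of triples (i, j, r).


Computing R[i][j] = min implied NW-rank bound (n=7, 18 conditions):

  row 1: 1 | 1 | 1 | 1 | 1 | 1 | 1
  row 2: 1 | 1 | 1 | 1 | 1 | 2 | 2
  row 3: 1 | 1 | 2 | 2 | 2 | 3 | 3
  row 4: 1 | 2 | 3 | 3 | 3 | 4 | 4
  row 5: 1 | 2 | 3 | 3 | 4 | 5 | 5
  row 6: 1 | 2 | 3 | 4 | 5 | 6 | 6
  row 7: 1 | 2 | 3 | 4 | 5 | 6 | 7

reading off 1-entries of Δ²R: w = (1, 6, 3, 2, 5, 4, 7).

|D(w)|=6, |Ess(w)|=3:

[(2, 5, 1), (3, 2, 1), (5, 4, 3)]


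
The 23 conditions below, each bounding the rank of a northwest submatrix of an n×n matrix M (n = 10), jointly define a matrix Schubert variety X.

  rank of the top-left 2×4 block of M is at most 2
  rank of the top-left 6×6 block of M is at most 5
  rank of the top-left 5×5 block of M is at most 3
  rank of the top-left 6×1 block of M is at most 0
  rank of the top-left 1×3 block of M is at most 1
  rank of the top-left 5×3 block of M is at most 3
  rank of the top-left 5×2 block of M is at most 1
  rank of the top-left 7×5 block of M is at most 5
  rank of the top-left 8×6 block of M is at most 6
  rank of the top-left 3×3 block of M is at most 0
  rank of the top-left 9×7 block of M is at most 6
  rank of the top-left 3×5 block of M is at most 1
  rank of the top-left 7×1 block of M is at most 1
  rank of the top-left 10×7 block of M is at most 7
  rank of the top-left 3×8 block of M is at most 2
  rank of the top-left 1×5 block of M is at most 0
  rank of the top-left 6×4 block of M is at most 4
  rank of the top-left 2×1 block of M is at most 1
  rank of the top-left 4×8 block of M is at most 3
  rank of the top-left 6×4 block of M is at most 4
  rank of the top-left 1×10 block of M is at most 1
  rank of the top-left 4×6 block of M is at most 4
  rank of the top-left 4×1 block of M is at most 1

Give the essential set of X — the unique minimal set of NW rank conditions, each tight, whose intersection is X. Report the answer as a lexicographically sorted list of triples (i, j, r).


Propagating the 23 rank bounds to every northwest block:

  row 1: 0, 0, 0, 0, 0, 1, 1, 1, 1, 1
  row 2: 0, 0, 0, 1, 1, 2, 2, 2, 2, 2
  row 3: 0, 0, 0, 1, 1, 2, 2, 2, 3, 3
  row 4: 0, 1, 1, 2, 2, 3, 3, 3, 4, 4
  row 5: 0, 1, 2, 3, 3, 4, 4, 4, 5, 5
  row 6: 0, 1, 2, 3, 4, 5, 5, 5, 6, 6
  row 7: 1, 2, 3, 4, 5, 6, 6, 6, 7, 7
  row 8: 1, 2, 3, 4, 5, 6, 6, 7, 8, 8
  row 9: 1, 2, 3, 4, 5, 6, 6, 7, 8, 9
  row 10: 1, 2, 3, 4, 5, 6, 7, 8, 9, 10

so w = (6, 4, 9, 2, 3, 5, 1, 8, 10, 7).

|D(w)|=19, |Ess(w)|=6:

[(1, 5, 0), (3, 3, 0), (3, 5, 1), (3, 8, 2), (6, 1, 0), (9, 7, 6)]


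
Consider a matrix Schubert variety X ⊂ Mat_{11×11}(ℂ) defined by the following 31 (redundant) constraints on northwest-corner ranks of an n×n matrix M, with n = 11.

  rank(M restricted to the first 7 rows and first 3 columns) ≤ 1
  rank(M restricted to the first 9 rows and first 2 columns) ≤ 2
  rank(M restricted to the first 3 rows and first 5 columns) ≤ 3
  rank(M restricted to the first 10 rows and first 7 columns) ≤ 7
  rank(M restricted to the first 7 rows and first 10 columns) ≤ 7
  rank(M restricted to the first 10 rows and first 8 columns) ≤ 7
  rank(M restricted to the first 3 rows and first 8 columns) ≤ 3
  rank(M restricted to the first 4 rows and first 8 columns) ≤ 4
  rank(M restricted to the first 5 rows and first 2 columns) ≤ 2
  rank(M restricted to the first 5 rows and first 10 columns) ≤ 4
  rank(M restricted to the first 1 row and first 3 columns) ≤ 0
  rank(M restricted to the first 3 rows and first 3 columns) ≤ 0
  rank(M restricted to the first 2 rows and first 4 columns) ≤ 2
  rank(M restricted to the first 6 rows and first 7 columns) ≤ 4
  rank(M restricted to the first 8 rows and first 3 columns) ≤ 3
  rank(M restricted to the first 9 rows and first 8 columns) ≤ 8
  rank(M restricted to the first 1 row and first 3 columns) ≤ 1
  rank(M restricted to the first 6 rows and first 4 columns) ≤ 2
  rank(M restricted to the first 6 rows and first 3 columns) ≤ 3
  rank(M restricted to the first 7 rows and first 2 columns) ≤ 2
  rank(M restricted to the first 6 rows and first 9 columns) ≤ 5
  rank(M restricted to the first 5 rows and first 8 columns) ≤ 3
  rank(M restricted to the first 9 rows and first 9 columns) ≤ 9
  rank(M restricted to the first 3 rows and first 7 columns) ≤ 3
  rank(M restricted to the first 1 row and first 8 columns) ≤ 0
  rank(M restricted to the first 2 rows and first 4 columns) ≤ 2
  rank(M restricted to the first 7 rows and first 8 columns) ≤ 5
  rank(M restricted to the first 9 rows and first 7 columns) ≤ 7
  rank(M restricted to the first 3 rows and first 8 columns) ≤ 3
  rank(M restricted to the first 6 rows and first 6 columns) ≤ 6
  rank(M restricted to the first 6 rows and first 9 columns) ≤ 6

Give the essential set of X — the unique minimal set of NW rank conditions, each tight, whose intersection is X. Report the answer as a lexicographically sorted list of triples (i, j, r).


Recovering R(i,j) via the rank-extension bound from the 31 conditions:

  0 0 0 0 0 0 0 0 1 1 1
  0 0 0 1 1 1 1 1 2 2 2
  0 0 0 1 2 2 2 2 3 3 3
  1 1 1 2 3 3 3 3 4 4 4
  1 1 1 2 3 3 3 3 4 4 5
  1 1 1 2 3 4 4 4 5 5 6
  1 1 1 2 3 4 5 5 6 6 7
  1 2 2 3 4 5 6 6 7 7 8
  1 2 3 4 5 6 7 7 8 8 9
  1 2 3 4 5 6 7 7 8 9 10
  1 2 3 4 5 6 7 8 9 10 11

so w = (9, 4, 5, 1, 11, 6, 7, 2, 3, 10, 8).

ℓ(w)=25; the 6 essential cells (i,j,r):

[(1, 8, 0), (3, 3, 0), (5, 8, 3), (5, 10, 4), (7, 3, 1), (10, 8, 7)]


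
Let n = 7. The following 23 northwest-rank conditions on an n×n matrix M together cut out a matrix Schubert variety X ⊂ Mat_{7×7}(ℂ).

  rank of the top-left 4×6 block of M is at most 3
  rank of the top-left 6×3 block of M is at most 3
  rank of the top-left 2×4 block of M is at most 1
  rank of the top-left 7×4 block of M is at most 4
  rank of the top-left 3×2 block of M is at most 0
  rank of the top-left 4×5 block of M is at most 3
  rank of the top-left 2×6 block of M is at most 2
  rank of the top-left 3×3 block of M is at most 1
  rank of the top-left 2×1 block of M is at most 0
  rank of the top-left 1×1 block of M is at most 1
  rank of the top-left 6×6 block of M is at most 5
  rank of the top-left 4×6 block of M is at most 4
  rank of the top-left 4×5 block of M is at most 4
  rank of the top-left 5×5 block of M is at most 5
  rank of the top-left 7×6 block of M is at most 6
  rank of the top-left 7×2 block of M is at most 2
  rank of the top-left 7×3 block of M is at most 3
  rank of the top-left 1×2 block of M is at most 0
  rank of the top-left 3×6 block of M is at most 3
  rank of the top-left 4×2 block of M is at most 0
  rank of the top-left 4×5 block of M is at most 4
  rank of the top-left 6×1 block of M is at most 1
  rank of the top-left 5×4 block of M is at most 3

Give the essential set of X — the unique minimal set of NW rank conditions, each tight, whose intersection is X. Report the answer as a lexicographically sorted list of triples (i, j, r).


Reconstructing r_w from the 23 given conditions:

  row 1: 0 | 0 | 1 | 1 | 1 | 1 | 1
  row 2: 0 | 0 | 1 | 1 | 2 | 2 | 2
  row 3: 0 | 0 | 1 | 2 | 3 | 3 | 3
  row 4: 0 | 0 | 1 | 2 | 3 | 3 | 4
  row 5: 1 | 1 | 2 | 3 | 4 | 4 | 5
  row 6: 1 | 2 | 3 | 4 | 5 | 5 | 6
  row 7: 1 | 2 | 3 | 4 | 5 | 6 | 7

second differences of R give the permutation w = (3, 5, 4, 7, 1, 2, 6).

Rothe diagram D(w) (10 cells), 3 SE-corners (essential conditions):

[(2, 4, 1), (4, 2, 0), (4, 6, 3)]


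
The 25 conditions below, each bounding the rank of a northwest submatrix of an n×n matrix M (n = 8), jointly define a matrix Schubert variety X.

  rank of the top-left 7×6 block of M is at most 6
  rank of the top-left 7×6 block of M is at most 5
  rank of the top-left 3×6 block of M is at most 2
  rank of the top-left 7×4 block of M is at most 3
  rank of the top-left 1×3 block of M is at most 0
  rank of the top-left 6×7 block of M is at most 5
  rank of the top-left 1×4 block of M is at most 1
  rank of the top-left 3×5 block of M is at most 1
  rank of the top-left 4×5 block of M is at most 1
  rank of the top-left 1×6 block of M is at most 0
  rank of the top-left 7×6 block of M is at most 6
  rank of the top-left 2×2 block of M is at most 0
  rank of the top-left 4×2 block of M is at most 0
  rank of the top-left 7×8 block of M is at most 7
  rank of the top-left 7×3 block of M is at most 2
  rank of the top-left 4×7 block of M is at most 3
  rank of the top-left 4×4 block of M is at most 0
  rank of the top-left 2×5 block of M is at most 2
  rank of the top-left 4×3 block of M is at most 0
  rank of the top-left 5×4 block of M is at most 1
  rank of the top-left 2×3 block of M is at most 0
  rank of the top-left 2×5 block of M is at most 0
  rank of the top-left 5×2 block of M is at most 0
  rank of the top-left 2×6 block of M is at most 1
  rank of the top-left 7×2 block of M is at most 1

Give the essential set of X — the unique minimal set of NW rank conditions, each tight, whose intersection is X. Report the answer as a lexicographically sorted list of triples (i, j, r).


Computing R[i][j] = min implied NW-rank bound (n=8, 25 conditions):

  i=1: 0 | 0 | 0 | 0 | 0 | 0 | 1 | 1
  i=2: 0 | 0 | 0 | 0 | 0 | 1 | 2 | 2
  i=3: 0 | 0 | 0 | 0 | 1 | 2 | 3 | 3
  i=4: 0 | 0 | 0 | 0 | 1 | 2 | 3 | 4
  i=5: 0 | 0 | 1 | 1 | 2 | 3 | 4 | 5
  i=6: 1 | 1 | 2 | 2 | 3 | 4 | 5 | 6
  i=7: 1 | 1 | 2 | 3 | 4 | 5 | 6 | 7
  i=8: 1 | 2 | 3 | 4 | 5 | 6 | 7 | 8

second differences of R give the permutation w = (7, 6, 5, 8, 3, 1, 4, 2).

D(w) has 22 cells with 5 SE-corners; essential set:

[(1, 6, 0), (2, 5, 0), (4, 4, 0), (5, 2, 0), (7, 2, 1)]


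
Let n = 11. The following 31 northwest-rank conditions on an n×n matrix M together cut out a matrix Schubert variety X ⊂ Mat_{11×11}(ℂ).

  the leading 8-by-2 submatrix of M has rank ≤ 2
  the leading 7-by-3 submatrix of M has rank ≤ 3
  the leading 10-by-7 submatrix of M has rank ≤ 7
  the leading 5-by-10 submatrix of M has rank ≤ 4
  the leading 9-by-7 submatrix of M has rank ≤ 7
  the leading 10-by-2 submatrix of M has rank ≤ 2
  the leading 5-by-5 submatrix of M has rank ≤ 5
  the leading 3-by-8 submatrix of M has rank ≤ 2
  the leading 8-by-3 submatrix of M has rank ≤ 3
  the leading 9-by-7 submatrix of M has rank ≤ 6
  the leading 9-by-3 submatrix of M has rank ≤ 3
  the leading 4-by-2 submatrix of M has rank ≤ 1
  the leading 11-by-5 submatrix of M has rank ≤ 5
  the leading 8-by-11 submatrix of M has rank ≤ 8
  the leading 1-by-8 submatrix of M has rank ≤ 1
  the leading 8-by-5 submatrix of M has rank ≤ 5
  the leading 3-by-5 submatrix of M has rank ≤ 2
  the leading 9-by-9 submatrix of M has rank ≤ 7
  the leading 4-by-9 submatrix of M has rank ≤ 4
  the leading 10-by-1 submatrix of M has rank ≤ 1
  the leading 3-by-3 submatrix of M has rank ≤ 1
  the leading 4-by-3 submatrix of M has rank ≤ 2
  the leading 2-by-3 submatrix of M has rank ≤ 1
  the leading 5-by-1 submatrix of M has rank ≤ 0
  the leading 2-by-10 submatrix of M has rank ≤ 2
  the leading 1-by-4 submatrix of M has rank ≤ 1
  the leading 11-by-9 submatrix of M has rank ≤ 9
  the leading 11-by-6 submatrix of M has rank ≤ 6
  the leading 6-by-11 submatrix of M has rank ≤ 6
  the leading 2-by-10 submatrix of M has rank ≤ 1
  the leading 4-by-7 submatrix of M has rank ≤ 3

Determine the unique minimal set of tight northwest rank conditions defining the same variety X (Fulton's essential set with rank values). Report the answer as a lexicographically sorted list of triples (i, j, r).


Rank table r_w(11×11) implied by the 31 constraints:

  i=1: 0  1  1  1  1  1  1  1  1  1  1
  i=2: 0  1  1  1  1  1  1  1  1  1  2
  i=3: 0  1  1  2  2  2  2  2  2  2  3
  i=4: 0  1  2  3  3  3  3  3  3  3  4
  i=5: 0  1  2  3  4  4  4  4  4  4  5
  i=6: 1  2  3  4  5  5  5  5  5  5  6
  i=7: 1  2  3  4  5  6  6  6  6  6  7
  i=8: 1  2  3  4  5  6  6  7  7  7  8
  i=9: 1  2  3  4  5  6  6  7  7  8  9
  i=10: 1  2  3  4  5  6  7  8  8  9  10
  i=11: 1  2  3  4  5  6  7  8  9  10  11

the unique w with this rank table is (2, 11, 4, 3, 5, 1, 6, 8, 10, 7, 9).

ℓ(w)=17; the 5 essential cells (i,j,r):

[(2, 10, 1), (3, 3, 1), (5, 1, 0), (9, 7, 6), (9, 9, 7)]


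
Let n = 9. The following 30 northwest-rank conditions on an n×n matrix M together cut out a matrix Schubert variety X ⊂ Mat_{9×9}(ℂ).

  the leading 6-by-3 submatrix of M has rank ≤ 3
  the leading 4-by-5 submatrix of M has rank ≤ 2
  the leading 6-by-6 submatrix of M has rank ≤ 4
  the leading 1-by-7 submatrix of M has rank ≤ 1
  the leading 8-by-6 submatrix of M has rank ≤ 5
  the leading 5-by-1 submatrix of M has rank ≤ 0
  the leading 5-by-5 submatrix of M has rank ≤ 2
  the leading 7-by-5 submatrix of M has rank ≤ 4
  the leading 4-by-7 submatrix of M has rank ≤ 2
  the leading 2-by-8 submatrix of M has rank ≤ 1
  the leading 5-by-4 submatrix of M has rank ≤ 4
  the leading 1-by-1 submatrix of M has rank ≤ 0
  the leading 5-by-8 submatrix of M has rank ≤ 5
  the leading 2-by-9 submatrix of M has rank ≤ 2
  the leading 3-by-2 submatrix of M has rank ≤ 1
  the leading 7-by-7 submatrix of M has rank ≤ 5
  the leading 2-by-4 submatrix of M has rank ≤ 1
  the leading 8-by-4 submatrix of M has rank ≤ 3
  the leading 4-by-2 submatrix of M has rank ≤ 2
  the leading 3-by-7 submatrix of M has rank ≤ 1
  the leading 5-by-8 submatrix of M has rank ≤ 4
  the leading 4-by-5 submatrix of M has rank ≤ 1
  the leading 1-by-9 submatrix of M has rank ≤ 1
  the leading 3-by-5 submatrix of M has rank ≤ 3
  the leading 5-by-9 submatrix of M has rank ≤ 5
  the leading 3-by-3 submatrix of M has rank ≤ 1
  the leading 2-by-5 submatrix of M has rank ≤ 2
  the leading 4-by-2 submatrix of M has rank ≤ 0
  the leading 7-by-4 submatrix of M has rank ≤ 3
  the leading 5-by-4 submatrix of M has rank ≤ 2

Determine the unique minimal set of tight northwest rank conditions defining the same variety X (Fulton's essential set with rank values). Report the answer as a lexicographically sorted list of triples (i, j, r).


Rank table r_w(9×9) implied by the 30 constraints:

  i=1: 0 | 0 | 1 | 1 | 1 | 1 | 1 | 1 | 1
  i=2: 0 | 0 | 1 | 1 | 1 | 1 | 1 | 1 | 2
  i=3: 0 | 0 | 1 | 1 | 1 | 1 | 1 | 2 | 3
  i=4: 0 | 0 | 1 | 1 | 1 | 2 | 2 | 3 | 4
  i=5: 0 | 1 | 2 | 2 | 2 | 3 | 3 | 4 | 5
  i=6: 1 | 2 | 3 | 3 | 3 | 4 | 4 | 5 | 6
  i=7: 1 | 2 | 3 | 3 | 4 | 5 | 5 | 6 | 7
  i=8: 1 | 2 | 3 | 3 | 4 | 5 | 6 | 7 | 8
  i=9: 1 | 2 | 3 | 4 | 5 | 6 | 7 | 8 | 9

giving w = (3, 9, 8, 6, 2, 1, 5, 7, 4) via Δ²R.

Rothe diagram D(w) (22 cells), 6 SE-corners (essential conditions):

[(2, 8, 1), (3, 7, 1), (4, 2, 0), (4, 5, 1), (5, 1, 0), (8, 4, 3)]


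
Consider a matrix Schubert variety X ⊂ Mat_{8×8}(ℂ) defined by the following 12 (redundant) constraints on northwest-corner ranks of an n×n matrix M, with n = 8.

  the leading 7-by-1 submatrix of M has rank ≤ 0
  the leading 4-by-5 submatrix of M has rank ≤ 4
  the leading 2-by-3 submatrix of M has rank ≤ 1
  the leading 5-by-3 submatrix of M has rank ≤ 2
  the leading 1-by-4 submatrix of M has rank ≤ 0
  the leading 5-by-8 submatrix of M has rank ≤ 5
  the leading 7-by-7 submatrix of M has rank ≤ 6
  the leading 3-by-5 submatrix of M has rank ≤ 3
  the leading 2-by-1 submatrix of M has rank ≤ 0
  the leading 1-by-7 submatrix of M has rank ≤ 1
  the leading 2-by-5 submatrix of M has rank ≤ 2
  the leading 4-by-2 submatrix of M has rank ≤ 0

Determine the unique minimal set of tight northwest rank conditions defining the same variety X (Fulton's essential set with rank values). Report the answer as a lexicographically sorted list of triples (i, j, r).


Computing R[i][j] = min implied NW-rank bound (n=8, 12 conditions):

  0, 0, 0, 0, 1, 1, 1, 1
  0, 0, 1, 1, 2, 2, 2, 2
  0, 0, 1, 2, 3, 3, 3, 3
  0, 0, 1, 2, 3, 4, 4, 4
  0, 1, 2, 3, 4, 5, 5, 5
  0, 1, 2, 3, 4, 5, 6, 6
  0, 1, 2, 3, 4, 5, 6, 7
  1, 2, 3, 4, 5, 6, 7, 8

giving w = (5, 3, 4, 6, 2, 7, 8, 1) via Δ²R.

3 SE-corners of the 13-cell Rothe diagram give Ess(w):

[(1, 4, 0), (4, 2, 0), (7, 1, 0)]


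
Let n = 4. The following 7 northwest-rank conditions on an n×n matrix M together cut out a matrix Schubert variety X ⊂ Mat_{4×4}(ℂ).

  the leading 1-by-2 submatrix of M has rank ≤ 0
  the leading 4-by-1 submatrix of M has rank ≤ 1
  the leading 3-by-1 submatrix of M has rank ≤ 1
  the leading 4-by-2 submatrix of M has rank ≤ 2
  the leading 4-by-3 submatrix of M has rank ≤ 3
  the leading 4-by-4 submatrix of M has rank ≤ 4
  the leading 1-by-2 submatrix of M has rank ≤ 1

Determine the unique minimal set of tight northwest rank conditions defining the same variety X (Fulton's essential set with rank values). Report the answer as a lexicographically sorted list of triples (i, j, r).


Reconstructing r_w from the 7 given conditions:

  i=1: 0  0  1  1
  i=2: 1  1  2  2
  i=3: 1  2  3  3
  i=4: 1  2  3  4

the unique w with this rank table is (3, 1, 2, 4).

Rothe diagram D(w) (2 cells), 1 SE-corner (essential condition):

[(1, 2, 0)]


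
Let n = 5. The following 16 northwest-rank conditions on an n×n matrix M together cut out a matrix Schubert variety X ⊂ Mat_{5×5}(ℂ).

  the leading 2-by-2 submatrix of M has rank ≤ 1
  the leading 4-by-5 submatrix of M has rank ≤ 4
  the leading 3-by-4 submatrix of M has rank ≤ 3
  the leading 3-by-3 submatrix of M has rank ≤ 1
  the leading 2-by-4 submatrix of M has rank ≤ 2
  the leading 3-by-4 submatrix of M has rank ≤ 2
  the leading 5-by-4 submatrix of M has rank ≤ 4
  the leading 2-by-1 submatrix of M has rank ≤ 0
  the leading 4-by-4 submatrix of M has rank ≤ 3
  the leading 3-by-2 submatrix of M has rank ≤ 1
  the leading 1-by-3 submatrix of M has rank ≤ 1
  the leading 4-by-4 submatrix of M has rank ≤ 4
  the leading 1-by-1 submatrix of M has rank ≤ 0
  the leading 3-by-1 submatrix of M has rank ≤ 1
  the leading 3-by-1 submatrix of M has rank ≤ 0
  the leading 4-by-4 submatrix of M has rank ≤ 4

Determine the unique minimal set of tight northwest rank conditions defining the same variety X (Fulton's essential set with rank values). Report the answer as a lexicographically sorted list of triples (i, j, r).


Recovering R(i,j) via the rank-extension bound from the 16 conditions:

  0, 1, 1, 1, 1
  0, 1, 1, 2, 2
  0, 1, 1, 2, 3
  1, 2, 2, 3, 4
  1, 2, 3, 4, 5

reading off 1-entries of Δ²R: w = (2, 4, 5, 1, 3).

D(w) has 5 cells with 2 SE-corners; essential set:

[(3, 1, 0), (3, 3, 1)]


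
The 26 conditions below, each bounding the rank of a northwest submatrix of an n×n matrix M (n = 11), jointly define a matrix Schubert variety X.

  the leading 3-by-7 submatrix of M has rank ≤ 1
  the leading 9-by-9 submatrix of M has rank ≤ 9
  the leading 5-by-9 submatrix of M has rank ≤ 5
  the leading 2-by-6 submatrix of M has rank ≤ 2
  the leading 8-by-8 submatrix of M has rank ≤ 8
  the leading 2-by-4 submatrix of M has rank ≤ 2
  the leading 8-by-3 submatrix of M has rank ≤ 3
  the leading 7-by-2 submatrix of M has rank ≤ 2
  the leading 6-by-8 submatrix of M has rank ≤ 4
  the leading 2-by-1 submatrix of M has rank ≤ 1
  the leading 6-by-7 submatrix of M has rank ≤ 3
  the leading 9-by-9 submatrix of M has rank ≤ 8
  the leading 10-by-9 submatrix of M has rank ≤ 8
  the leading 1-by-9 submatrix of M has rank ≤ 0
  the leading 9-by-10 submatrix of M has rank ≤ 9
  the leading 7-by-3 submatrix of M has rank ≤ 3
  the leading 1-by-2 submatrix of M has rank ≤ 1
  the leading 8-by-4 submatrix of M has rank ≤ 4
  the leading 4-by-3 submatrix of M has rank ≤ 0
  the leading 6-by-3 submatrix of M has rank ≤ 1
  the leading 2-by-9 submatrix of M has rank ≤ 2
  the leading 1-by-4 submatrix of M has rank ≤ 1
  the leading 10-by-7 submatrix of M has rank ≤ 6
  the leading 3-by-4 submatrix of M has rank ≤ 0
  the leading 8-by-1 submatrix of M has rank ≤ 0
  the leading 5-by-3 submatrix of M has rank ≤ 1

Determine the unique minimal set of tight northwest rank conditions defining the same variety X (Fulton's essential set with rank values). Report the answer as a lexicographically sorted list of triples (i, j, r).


Computing R[i][j] = min implied NW-rank bound (n=11, 26 conditions):

  i=1: 0 0 0 0 0 0 0 0 0 1 1
  i=2: 0 0 0 0 1 1 1 1 1 2 2
  i=3: 0 0 0 0 1 1 1 2 2 3 3
  i=4: 0 0 0 1 2 2 2 3 3 4 4
  i=5: 0 1 1 2 3 3 3 4 4 5 5
  i=6: 0 1 1 2 3 3 3 4 5 6 6
  i=7: 0 1 2 3 4 4 4 5 6 7 7
  i=8: 0 1 2 3 4 5 5 6 7 8 8
  i=9: 1 2 3 4 5 6 6 7 8 9 9
  i=10: 1 2 3 4 5 6 6 7 8 9 10
  i=11: 1 2 3 4 5 6 7 8 9 10 11

second differences of R give the permutation w = (10, 5, 8, 4, 2, 9, 3, 6, 1, 11, 7).

D(w) has 30 cells with 8 SE-corners; essential set:

[(1, 9, 0), (3, 4, 0), (3, 7, 1), (4, 3, 0), (6, 3, 1), (6, 7, 3), (8, 1, 0), (10, 7, 6)]


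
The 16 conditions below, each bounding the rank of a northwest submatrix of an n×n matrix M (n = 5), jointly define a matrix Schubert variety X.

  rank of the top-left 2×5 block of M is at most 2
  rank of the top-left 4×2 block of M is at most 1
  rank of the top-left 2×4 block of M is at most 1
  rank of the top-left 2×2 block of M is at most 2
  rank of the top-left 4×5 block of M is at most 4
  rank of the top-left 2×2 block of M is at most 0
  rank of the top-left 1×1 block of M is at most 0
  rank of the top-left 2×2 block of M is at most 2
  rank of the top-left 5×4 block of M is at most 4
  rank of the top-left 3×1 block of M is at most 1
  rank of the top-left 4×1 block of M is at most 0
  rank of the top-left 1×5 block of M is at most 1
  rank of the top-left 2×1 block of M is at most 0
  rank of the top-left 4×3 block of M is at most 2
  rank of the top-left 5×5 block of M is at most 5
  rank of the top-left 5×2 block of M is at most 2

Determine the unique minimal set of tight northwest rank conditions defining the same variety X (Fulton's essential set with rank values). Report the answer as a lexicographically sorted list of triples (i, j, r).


Reconstructing r_w from the 16 given conditions:

  i=1: 0  0  1  1  1
  i=2: 0  0  1  1  2
  i=3: 0  1  2  2  3
  i=4: 0  1  2  3  4
  i=5: 1  2  3  4  5

second differences of R give the permutation w = (3, 5, 2, 4, 1).

|D(w)|=7, |Ess(w)|=3:

[(2, 2, 0), (2, 4, 1), (4, 1, 0)]


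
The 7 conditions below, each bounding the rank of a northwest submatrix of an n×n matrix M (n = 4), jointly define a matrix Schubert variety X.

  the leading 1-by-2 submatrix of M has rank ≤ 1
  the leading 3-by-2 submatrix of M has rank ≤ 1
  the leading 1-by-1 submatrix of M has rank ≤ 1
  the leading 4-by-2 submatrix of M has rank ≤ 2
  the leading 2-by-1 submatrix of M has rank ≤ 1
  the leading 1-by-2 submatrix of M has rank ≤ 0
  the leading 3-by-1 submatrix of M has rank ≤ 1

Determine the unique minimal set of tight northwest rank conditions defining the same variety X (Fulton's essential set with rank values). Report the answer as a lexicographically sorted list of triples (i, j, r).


Computing R[i][j] = min implied NW-rank bound (n=4, 7 conditions):

  i=1: 0 0 1 1
  i=2: 1 1 2 2
  i=3: 1 1 2 3
  i=4: 1 2 3 4

reading off 1-entries of Δ²R: w = (3, 1, 4, 2).

Rothe diagram D(w) (3 cells), 2 SE-corners (essential conditions):

[(1, 2, 0), (3, 2, 1)]


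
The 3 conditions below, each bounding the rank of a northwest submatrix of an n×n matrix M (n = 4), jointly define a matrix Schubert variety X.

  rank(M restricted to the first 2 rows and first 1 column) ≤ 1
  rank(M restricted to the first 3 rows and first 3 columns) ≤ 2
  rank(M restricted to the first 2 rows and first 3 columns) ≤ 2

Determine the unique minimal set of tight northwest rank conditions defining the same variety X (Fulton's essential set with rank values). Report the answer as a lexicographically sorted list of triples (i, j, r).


Rank table r_w(4×4) implied by the 3 constraints:

  row 1: 1, 1, 1, 1
  row 2: 1, 2, 2, 2
  row 3: 1, 2, 2, 3
  row 4: 1, 2, 3, 4

the unique w with this rank table is (1, 2, 4, 3).

Rothe diagram D(w) (1 cell), 1 SE-corner (essential condition):

[(3, 3, 2)]


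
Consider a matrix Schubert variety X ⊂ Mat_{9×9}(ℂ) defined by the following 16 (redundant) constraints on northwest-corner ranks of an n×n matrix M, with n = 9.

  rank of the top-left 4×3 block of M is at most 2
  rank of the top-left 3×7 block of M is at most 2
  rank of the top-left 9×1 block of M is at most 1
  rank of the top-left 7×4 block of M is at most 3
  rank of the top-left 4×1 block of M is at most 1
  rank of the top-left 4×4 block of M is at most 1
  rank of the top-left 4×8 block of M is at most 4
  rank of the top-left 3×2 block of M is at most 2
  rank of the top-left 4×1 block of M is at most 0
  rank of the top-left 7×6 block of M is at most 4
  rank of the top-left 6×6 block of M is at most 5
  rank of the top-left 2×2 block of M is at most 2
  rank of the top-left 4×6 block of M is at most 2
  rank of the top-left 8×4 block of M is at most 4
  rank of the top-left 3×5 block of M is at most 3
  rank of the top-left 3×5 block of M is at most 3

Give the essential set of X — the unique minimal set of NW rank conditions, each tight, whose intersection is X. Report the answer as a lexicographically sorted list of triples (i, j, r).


Reconstructing r_w from the 16 given conditions:

  i=1: 0 | 1 | 1 | 1 | 1 | 1 | 1 | 1 | 1
  i=2: 0 | 1 | 1 | 1 | 2 | 2 | 2 | 2 | 2
  i=3: 0 | 1 | 1 | 1 | 2 | 2 | 2 | 3 | 3
  i=4: 0 | 1 | 1 | 1 | 2 | 2 | 3 | 4 | 4
  i=5: 1 | 2 | 2 | 2 | 3 | 3 | 4 | 5 | 5
  i=6: 1 | 2 | 3 | 3 | 4 | 4 | 5 | 6 | 6
  i=7: 1 | 2 | 3 | 3 | 4 | 4 | 5 | 6 | 7
  i=8: 1 | 2 | 3 | 4 | 5 | 5 | 6 | 7 | 8
  i=9: 1 | 2 | 3 | 4 | 5 | 6 | 7 | 8 | 9

so w = (2, 5, 8, 7, 1, 3, 9, 4, 6).

Rothe diagram D(w) (15 cells), 6 SE-corners (essential conditions):

[(3, 7, 2), (4, 1, 0), (4, 4, 1), (4, 6, 2), (7, 4, 3), (7, 6, 4)]


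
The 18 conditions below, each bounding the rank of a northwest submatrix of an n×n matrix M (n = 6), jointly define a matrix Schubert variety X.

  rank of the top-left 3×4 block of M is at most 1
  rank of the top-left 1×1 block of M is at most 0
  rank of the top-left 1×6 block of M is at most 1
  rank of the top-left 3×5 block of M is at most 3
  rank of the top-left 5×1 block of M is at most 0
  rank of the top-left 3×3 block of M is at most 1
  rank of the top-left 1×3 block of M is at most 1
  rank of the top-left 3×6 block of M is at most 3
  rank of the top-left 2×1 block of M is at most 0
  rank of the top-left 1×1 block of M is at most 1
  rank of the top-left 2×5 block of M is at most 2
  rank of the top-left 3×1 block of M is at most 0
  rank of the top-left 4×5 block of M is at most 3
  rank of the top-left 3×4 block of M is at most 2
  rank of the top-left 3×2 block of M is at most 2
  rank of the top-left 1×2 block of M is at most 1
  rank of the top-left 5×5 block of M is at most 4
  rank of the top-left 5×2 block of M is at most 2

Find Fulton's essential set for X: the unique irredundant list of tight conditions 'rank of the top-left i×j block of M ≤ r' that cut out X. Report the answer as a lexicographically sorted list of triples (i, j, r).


Computing R[i][j] = min implied NW-rank bound (n=6, 18 conditions):

  0 | 1 | 1 | 1 | 1 | 1
  0 | 1 | 1 | 1 | 2 | 2
  0 | 1 | 1 | 1 | 2 | 3
  0 | 1 | 2 | 2 | 3 | 4
  0 | 1 | 2 | 3 | 4 | 5
  1 | 2 | 3 | 4 | 5 | 6

second differences of R give the permutation w = (2, 5, 6, 3, 4, 1).

2 SE-corners of the 9-cell Rothe diagram give Ess(w):

[(3, 4, 1), (5, 1, 0)]


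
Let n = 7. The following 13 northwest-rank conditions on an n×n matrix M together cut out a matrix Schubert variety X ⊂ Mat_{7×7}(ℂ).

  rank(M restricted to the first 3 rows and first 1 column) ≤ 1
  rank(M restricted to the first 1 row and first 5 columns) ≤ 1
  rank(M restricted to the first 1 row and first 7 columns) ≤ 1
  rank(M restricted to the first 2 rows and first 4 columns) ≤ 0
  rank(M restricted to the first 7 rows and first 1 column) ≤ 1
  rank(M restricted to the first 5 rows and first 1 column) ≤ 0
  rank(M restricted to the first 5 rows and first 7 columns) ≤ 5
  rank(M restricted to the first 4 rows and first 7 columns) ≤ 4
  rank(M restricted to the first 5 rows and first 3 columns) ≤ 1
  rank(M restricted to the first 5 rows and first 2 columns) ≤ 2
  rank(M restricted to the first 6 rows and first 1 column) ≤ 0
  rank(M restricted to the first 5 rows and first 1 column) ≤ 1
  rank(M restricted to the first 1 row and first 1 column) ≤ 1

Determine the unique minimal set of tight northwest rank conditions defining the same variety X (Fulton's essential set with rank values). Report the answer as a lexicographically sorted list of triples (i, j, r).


Recovering R(i,j) via the rank-extension bound from the 13 conditions:

  row 1: 0 0 0 0 1 1 1
  row 2: 0 0 0 0 1 2 2
  row 3: 0 1 1 1 2 3 3
  row 4: 0 1 1 2 3 4 4
  row 5: 0 1 1 2 3 4 5
  row 6: 0 1 2 3 4 5 6
  row 7: 1 2 3 4 5 6 7

second differences of R give the permutation w = (5, 6, 2, 4, 7, 3, 1).

|D(w)|=14, |Ess(w)|=3:

[(2, 4, 0), (5, 3, 1), (6, 1, 0)]


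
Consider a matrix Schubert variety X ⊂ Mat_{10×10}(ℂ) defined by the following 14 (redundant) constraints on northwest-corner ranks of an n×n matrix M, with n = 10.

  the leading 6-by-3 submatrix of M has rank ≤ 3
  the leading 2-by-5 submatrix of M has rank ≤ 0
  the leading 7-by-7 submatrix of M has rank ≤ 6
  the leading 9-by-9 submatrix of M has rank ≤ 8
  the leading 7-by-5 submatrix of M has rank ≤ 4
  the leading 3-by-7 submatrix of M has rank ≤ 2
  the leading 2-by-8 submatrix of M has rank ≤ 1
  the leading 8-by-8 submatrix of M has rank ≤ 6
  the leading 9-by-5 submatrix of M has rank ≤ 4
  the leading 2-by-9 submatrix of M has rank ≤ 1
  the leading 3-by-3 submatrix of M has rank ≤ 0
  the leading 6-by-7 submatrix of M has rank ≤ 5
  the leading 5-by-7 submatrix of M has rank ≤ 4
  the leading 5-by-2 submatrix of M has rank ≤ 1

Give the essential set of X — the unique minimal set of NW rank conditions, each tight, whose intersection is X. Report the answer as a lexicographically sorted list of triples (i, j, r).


Reconstructing r_w from the 14 given conditions:

  i=1: 0 | 0 | 0 | 0 | 0 | 1 | 1 | 1 | 1 | 1
  i=2: 0 | 0 | 0 | 0 | 0 | 1 | 1 | 1 | 1 | 2
  i=3: 0 | 0 | 0 | 1 | 1 | 2 | 2 | 2 | 2 | 3
  i=4: 1 | 1 | 1 | 2 | 2 | 3 | 3 | 3 | 3 | 4
  i=5: 1 | 1 | 2 | 3 | 3 | 4 | 4 | 4 | 4 | 5
  i=6: 1 | 2 | 3 | 4 | 4 | 5 | 5 | 5 | 5 | 6
  i=7: 1 | 2 | 3 | 4 | 4 | 5 | 6 | 6 | 6 | 7
  i=8: 1 | 2 | 3 | 4 | 4 | 5 | 6 | 6 | 7 | 8
  i=9: 1 | 2 | 3 | 4 | 4 | 5 | 6 | 7 | 8 | 9
  i=10: 1 | 2 | 3 | 4 | 5 | 6 | 7 | 8 | 9 | 10

so w = (6, 10, 4, 1, 3, 2, 7, 9, 8, 5).

Rothe diagram D(w) (21 cells), 6 SE-corners (essential conditions):

[(2, 5, 0), (2, 9, 1), (3, 3, 0), (5, 2, 1), (8, 8, 6), (9, 5, 4)]


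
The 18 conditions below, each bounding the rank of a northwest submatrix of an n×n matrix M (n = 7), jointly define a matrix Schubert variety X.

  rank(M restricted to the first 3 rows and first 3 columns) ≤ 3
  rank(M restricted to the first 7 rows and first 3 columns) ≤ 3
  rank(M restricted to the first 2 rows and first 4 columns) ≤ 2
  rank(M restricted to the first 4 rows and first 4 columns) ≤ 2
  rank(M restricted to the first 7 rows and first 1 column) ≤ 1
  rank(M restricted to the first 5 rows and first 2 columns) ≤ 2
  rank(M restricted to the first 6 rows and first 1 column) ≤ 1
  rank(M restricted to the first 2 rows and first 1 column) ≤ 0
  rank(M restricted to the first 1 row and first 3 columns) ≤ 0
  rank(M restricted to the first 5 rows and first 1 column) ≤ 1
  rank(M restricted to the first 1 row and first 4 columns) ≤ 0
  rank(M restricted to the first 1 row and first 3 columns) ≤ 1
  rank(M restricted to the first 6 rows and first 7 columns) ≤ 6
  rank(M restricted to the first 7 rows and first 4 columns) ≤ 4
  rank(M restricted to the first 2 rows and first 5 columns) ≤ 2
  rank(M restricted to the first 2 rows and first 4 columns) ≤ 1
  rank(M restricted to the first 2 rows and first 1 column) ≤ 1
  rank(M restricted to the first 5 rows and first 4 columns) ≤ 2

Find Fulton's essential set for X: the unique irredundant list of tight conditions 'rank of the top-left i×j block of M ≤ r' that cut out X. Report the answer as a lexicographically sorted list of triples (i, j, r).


Computing R[i][j] = min implied NW-rank bound (n=7, 18 conditions):

  i=1: 0 0 0 0 1 1 1
  i=2: 0 1 1 1 2 2 2
  i=3: 1 2 2 2 3 3 3
  i=4: 1 2 2 2 3 4 4
  i=5: 1 2 2 2 3 4 5
  i=6: 1 2 3 3 4 5 6
  i=7: 1 2 3 4 5 6 7

the unique w with this rank table is (5, 2, 1, 6, 7, 3, 4).

Fulton essential set (3 of the 9 Rothe cells):

[(1, 4, 0), (2, 1, 0), (5, 4, 2)]


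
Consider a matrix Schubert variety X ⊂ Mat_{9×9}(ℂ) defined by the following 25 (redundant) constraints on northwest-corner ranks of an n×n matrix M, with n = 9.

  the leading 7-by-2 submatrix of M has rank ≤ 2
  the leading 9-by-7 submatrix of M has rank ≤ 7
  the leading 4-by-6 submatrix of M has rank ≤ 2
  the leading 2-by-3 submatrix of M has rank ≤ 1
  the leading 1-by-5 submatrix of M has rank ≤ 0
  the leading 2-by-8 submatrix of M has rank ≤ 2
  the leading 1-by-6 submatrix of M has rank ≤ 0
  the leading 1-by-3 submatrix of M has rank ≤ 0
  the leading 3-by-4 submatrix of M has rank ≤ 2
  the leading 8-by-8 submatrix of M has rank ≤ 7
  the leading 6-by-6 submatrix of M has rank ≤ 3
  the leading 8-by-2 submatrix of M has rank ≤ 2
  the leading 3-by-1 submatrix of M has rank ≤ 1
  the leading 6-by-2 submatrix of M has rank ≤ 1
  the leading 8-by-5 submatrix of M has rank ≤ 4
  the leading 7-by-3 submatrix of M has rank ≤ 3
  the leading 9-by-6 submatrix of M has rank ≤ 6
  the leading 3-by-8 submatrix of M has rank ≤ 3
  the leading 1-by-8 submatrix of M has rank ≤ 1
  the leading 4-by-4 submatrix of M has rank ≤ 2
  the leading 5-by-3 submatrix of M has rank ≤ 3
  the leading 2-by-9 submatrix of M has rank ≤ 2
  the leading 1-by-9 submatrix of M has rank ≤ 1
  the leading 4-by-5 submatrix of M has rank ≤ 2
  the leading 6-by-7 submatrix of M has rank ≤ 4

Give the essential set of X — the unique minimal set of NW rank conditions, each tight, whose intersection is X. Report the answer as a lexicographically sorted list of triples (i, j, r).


Reconstructing r_w from the 25 given conditions:

  R[1]: 0, 0, 0, 0, 0, 0, 1, 1, 1
  R[2]: 1, 1, 1, 1, 1, 1, 2, 2, 2
  R[3]: 1, 1, 2, 2, 2, 2, 3, 3, 3
  R[4]: 1, 1, 2, 2, 2, 2, 3, 4, 4
  R[5]: 1, 1, 2, 3, 3, 3, 4, 5, 5
  R[6]: 1, 1, 2, 3, 3, 3, 4, 5, 6
  R[7]: 1, 2, 3, 4, 4, 4, 5, 6, 7
  R[8]: 1, 2, 3, 4, 4, 5, 6, 7, 8
  R[9]: 1, 2, 3, 4, 5, 6, 7, 8, 9

reading off 1-entries of Δ²R: w = (7, 1, 3, 8, 4, 9, 2, 6, 5).

|D(w)|=16, |Ess(w)|=5:

[(1, 6, 0), (4, 6, 2), (6, 2, 1), (6, 6, 3), (8, 5, 4)]


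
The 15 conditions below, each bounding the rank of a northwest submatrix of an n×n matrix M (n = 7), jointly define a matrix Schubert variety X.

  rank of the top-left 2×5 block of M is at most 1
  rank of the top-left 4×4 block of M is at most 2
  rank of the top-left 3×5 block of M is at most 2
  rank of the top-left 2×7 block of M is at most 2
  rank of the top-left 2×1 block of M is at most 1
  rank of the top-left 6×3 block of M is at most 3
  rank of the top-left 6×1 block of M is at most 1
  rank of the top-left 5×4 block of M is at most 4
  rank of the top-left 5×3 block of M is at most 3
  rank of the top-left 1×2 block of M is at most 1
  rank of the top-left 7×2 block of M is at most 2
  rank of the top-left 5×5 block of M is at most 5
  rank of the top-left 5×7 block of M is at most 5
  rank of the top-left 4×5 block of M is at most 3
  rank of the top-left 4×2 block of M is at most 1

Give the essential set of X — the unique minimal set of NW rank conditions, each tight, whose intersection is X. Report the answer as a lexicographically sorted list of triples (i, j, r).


Recovering R(i,j) via the rank-extension bound from the 15 conditions:

  row 1: 1, 1, 1, 1, 1, 1, 1
  row 2: 1, 1, 1, 1, 1, 2, 2
  row 3: 1, 1, 2, 2, 2, 3, 3
  row 4: 1, 1, 2, 2, 3, 4, 4
  row 5: 1, 2, 3, 3, 4, 5, 5
  row 6: 1, 2, 3, 4, 5, 6, 6
  row 7: 1, 2, 3, 4, 5, 6, 7

reading off 1-entries of Δ²R: w = (1, 6, 3, 5, 2, 4, 7).

Rothe diagram D(w) (7 cells), 3 SE-corners (essential conditions):

[(2, 5, 1), (4, 2, 1), (4, 4, 2)]


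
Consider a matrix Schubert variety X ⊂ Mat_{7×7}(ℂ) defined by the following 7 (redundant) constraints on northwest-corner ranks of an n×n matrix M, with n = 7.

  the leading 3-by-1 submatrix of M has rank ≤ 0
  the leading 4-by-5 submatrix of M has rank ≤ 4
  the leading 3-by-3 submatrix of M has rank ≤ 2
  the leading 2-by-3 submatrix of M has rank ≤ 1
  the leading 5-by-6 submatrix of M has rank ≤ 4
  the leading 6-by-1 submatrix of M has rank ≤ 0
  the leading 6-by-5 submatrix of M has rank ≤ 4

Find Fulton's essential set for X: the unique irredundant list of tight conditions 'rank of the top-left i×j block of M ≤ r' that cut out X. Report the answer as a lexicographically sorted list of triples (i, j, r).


Propagating the 7 rank bounds to every northwest block:

  row 1: 0 1 1 1 1 1 1
  row 2: 0 1 1 2 2 2 2
  row 3: 0 1 2 3 3 3 3
  row 4: 0 1 2 3 4 4 4
  row 5: 0 1 2 3 4 4 5
  row 6: 0 1 2 3 4 5 6
  row 7: 1 2 3 4 5 6 7

second differences of R give the permutation w = (2, 4, 3, 5, 7, 6, 1).

D(w) has 8 cells with 3 SE-corners; essential set:

[(2, 3, 1), (5, 6, 4), (6, 1, 0)]


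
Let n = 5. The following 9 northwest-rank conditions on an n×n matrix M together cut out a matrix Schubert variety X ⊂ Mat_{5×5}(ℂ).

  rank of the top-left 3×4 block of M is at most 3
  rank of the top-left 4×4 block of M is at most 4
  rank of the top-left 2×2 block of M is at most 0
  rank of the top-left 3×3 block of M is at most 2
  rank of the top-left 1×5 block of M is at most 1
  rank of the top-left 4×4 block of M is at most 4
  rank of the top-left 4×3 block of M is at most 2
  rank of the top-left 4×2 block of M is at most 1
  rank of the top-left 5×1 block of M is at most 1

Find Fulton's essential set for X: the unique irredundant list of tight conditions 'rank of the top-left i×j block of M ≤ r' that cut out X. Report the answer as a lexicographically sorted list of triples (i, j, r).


Rank table r_w(5×5) implied by the 9 constraints:

  row 1: 0 0 1 1 1
  row 2: 0 0 1 2 2
  row 3: 1 1 2 3 3
  row 4: 1 1 2 3 4
  row 5: 1 2 3 4 5

so w = (3, 4, 1, 5, 2).

D(w) has 5 cells with 2 SE-corners; essential set:

[(2, 2, 0), (4, 2, 1)]


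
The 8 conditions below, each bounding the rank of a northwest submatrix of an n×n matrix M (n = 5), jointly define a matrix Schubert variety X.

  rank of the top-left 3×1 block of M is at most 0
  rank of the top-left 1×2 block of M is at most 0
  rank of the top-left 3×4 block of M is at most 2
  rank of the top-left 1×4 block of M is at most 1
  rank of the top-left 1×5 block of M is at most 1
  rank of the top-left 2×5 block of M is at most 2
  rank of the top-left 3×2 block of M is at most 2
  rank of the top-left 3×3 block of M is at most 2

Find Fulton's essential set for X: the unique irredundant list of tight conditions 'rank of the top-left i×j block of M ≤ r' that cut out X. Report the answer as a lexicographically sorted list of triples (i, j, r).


Reconstructing r_w from the 8 given conditions:

  i=1: 0, 0, 1, 1, 1
  i=2: 0, 1, 2, 2, 2
  i=3: 0, 1, 2, 2, 3
  i=4: 1, 2, 3, 3, 4
  i=5: 1, 2, 3, 4, 5

second differences of R give the permutation w = (3, 2, 5, 1, 4).

Rothe diagram D(w) (5 cells), 3 SE-corners (essential conditions):

[(1, 2, 0), (3, 1, 0), (3, 4, 2)]
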